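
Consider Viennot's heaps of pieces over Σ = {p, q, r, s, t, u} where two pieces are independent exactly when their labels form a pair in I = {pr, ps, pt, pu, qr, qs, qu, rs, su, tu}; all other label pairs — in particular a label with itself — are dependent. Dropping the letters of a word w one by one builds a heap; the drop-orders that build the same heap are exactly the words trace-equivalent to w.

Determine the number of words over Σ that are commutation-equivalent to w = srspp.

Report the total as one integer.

30

#0=s has no predecessor
#1=r has no predecessor
#2=s depends on [0:s]
#3=p has no predecessor
#4=p depends on [3:p]
sources: [0:s, 1:r, 3:p]
N(rest) = Σ N(rest − s) over sources s of rest; N(one piece) = 1:
  size 1 → [1]=1  [2]=1  [4]=1
  size 2 → [0,2]=1  [1,2]=2  [1,4]=2  [2,4]=2  [3,4]=1
  size 3 → [0,1,2]=3  [0,2,4]=3  [1,2,4]=6  [1,3,4]=3  [2,3,4]=3
  first=0(s) contributes 12
  first=1(r) contributes 6
  first=3(p) contributes 12
|[w]| = 30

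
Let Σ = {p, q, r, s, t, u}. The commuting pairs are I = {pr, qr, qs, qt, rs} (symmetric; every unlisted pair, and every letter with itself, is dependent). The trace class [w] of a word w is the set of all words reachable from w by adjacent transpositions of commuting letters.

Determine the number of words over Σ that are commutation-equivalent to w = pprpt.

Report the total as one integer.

4

piece 0:p — minimal
piece 1:p rests on {0:p}
piece 2:r — minimal
piece 3:p rests on {1:p}
piece 4:t rests on {2:r, 3:p}
minimal pieces: {0:p, 2:r}
ways to finish when only these pieces remain (= sum over removing one remaining piece with nothing left below it):
  1 left: {4}→1
  2 left: {2,4}→1  {3,4}→1
  3 left: {1,3,4}→1  {2,3,4}→2
  placing 0:p first → 3 extensions
  placing 2:r first → 1 extensions
total linear extensions = 4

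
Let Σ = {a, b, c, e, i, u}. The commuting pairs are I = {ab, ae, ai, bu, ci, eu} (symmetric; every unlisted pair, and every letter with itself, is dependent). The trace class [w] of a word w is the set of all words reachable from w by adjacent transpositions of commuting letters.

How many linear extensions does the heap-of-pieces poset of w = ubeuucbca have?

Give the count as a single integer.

10

drop 0:u onto floor
drop 1:b onto floor
drop 2:e onto {1:b}
drop 3:u onto {0:u}
drop 4:u onto {3:u}
drop 5:c onto {2:e, 4:u}
drop 6:b onto {5:c}
drop 7:c onto {6:b}
drop 8:a onto {7:c}
ground layer = {0:u, 1:b}
drop-orders for the pieces not yet dropped (sum over which currently-grounded one goes next):
  1 to go: {8} 1
  2 to go: {7,8} 1
  3 to go: {6,7,8} 1
  4 to go: {5,6,7,8} 1
  5 to go: {2,5,6,7,8} 1  {4,5,6,7,8} 1
  6 to go: {1,2,5,6,7,8} 1  {2,4,5,6,7,8} 2  {3,4,5,6,7,8} 1
  7 to go: {0,3,4,5,6,7,8} 1  {1,2,4,5,6,7,8} 3  {2,3,4,5,6,7,8} 3
  if 0:u drops first: 6 orders
  if 1:b drops first: 4 orders
heap linearizations: 10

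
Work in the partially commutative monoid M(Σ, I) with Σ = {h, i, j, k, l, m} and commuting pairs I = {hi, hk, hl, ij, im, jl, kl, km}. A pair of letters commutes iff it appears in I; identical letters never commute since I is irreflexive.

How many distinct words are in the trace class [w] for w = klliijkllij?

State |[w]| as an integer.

drop 0:k onto floor
drop 1:l onto floor
drop 2:l onto {1:l}
drop 3:i onto {0:k, 2:l}
drop 4:i onto {3:i}
drop 5:j onto {0:k}
drop 6:k onto {4:i, 5:j}
drop 7:l onto {4:i}
drop 8:l onto {7:l}
drop 9:i onto {6:k, 8:l}
drop 10:j onto {6:k}
ground layer = {0:k, 1:l}
drop-orders for the pieces not yet dropped (sum over which currently-grounded one goes next):
  1 to go: {9} 1  {10} 1
  2 to go: {8,9} 1  {9,10} 2
  3 to go: {6,9,10} 2  {7,8,9} 1  {8,9,10} 3
  4 to go: {5,6,9,10} 2  {6,8,9,10} 5  {7,8,9,10} 4
  5 to go: {5,6,8,9,10} 7  {6,7,8,9,10} 9
  6 to go: {4,6,7,8,9,10} 9  {5,6,7,8,9,10} 16
  7 to go: {3,4,6,7,8,9,10} 9  {4,5,6,7,8,9,10} 25
  8 to go: {2,3,4,6,7,8,9,10} 9  {3,4,5,6,7,8,9,10} 34
  9 to go: {0,3,4,5,6,7,8,9,10} 34  {1,2,3,4,6,7,8,9,10} 9  {2,3,4,5,6,7,8,9,10} 43
  if 0:k drops first: 52 orders
  if 1:l drops first: 77 orders
heap linearizations: 129

129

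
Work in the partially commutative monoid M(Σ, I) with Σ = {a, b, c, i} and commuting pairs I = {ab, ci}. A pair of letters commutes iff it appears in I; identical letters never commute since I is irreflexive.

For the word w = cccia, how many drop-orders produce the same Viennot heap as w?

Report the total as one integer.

#0=c has no predecessor
#1=c depends on [0:c]
#2=c depends on [1:c]
#3=i has no predecessor
#4=a depends on [2:c, 3:i]
sources: [0:c, 3:i]
N(rest) = Σ N(rest − s) over sources s of rest; N(one piece) = 1:
  size 1 → [4]=1
  size 2 → [2,4]=1  [3,4]=1
  size 3 → [1,2,4]=1  [2,3,4]=2
  first=0(c) contributes 3
  first=3(i) contributes 1
|[w]| = 4

4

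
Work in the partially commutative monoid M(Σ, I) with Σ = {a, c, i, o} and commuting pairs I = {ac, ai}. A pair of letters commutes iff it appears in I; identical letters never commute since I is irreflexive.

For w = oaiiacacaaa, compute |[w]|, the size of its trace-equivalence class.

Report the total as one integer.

210

0(o) covers ∅
1(a) covers 0:o
2(i) covers 0:o
3(i) covers 2:i
4(a) covers 1:a
5(c) covers 3:i
6(a) covers 4:a
7(c) covers 5:c
8(a) covers 6:a
9(a) covers 8:a
10(a) covers 9:a
floor of heap: 0:o
completions by unplaced set U, small U first (add the entries for U minus each lowest piece of U):
  |U|=1: {7}:1  {10}:1
  |U|=2: {5,7}:1  {7,10}:2  {9,10}:1
  |U|=3: {3,5,7}:1  {5,7,10}:3  {7,9,10}:3  {8,9,10}:1
  |U|=4: {2,3,5,7}:1  {3,5,7,10}:4  {5,7,9,10}:6  {6,8,9,10}:1  {7,8,9,10}:4
  |U|=5: {2,3,5,7,10}:5  {3,5,7,9,10}:10  {4,6,8,9,10}:1  {5,7,8,9,10}:10  {6,7,8,9,10}:5
  |U|=6: {1,4,6,8,9,10}:1  {2,3,5,7,9,10}:15  {3,5,7,8,9,10}:20  {4,6,7,8,9,10}:6  {5,6,7,8,9,10}:15
  |U|=7: {1,4,6,7,8,9,10}:7  {2,3,5,7,8,9,10}:35  {3,5,6,7,8,9,10}:35  {4,5,6,7,8,9,10}:21
  |U|=8: {1,4,5,6,7,8,9,10}:28  {2,3,5,6,7,8,9,10}:70  {3,4,5,6,7,8,9,10}:56
  |U|=9: {1,3,4,5,6,7,8,9,10}:84  {2,3,4,5,6,7,8,9,10}:126
  start at 0(o): 210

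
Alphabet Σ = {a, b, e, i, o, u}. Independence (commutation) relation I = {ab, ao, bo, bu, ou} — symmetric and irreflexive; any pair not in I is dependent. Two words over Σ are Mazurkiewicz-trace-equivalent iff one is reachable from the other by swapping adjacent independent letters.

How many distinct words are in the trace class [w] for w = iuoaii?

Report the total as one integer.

3

piece 0:i — minimal
piece 1:u rests on {0:i}
piece 2:o rests on {0:i}
piece 3:a rests on {1:u}
piece 4:i rests on {2:o, 3:a}
piece 5:i rests on {4:i}
minimal pieces: {0:i}
ways to finish when only these pieces remain (= sum over removing one remaining piece with nothing left below it):
  1 left: {5}→1
  2 left: {4,5}→1
  3 left: {2,4,5}→1  {3,4,5}→1
  4 left: {1,3,4,5}→1  {2,3,4,5}→2
  placing 0:i first → 3 extensions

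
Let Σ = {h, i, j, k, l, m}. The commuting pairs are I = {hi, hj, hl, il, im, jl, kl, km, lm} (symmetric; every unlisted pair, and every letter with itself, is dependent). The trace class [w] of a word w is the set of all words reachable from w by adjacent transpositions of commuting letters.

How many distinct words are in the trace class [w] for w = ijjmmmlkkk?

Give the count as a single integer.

#0=i has no predecessor
#1=j depends on [0:i]
#2=j depends on [1:j]
#3=m depends on [2:j]
#4=m depends on [3:m]
#5=m depends on [4:m]
#6=l has no predecessor
#7=k depends on [2:j]
#8=k depends on [7:k]
#9=k depends on [8:k]
sources: [0:i, 6:l]
N(rest) = Σ N(rest − s) over sources s of rest; N(one piece) = 1:
  size 1 → [5]=1  [6]=1  [9]=1
  size 2 → [4,5]=1  [5,6]=2  [5,9]=2  [6,9]=2  [8,9]=1
  size 3 → [3,4,5]=1  [4,5,6]=3  [4,5,9]=3  [5,6,9]=6  [5,8,9]=3  [6,8,9]=3  [7,8,9]=1
  size 4 → [3,4,5,6]=4  [3,4,5,9]=4  [4,5,6,9]=12  [4,5,8,9]=6  [5,6,8,9]=12  [5,7,8,9]=4  [6,7,8,9]=4
  size 5 → [3,4,5,6,9]=20  [3,4,5,8,9]=10  [4,5,6,8,9]=30  [4,5,7,8,9]=10  [5,6,7,8,9]=20
  size 6 → [3,4,5,6,8,9]=60  [3,4,5,7,8,9]=20  [4,5,6,7,8,9]=60
  size 7 → [2,3,4,5,7,8,9]=20  [3,4,5,6,7,8,9]=140
  size 8 → [1,2,3,4,5,7,8,9]=20  [2,3,4,5,6,7,8,9]=160
  first=0(i) contributes 180
  first=6(l) contributes 20
|[w]| = 200

200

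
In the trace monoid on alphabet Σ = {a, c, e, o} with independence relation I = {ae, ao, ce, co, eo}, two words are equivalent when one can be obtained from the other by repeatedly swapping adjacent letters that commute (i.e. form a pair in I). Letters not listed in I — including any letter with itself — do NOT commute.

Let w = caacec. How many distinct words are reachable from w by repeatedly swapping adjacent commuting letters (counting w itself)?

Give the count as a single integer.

6

0(c) covers ∅
1(a) covers 0:c
2(a) covers 1:a
3(c) covers 2:a
4(e) covers ∅
5(c) covers 3:c
floor of heap: 0:c, 4:e
completions by unplaced set U, small U first (add the entries for U minus each lowest piece of U):
  |U|=1: {4}:1  {5}:1
  |U|=2: {3,5}:1  {4,5}:2
  |U|=3: {2,3,5}:1  {3,4,5}:3
  |U|=4: {1,2,3,5}:1  {2,3,4,5}:4
  start at 0(c): 5
  start at 4(e): 1
sum over floor = 6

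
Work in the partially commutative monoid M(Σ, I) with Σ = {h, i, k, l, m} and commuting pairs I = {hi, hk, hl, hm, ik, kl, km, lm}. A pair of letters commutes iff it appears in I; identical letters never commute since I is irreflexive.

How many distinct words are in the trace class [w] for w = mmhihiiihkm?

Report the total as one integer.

1320

0(m) covers ∅
1(m) covers 0:m
2(h) covers ∅
3(i) covers 1:m
4(h) covers 2:h
5(i) covers 3:i
6(i) covers 5:i
7(i) covers 6:i
8(h) covers 4:h
9(k) covers ∅
10(m) covers 7:i
floor of heap: 0:m, 2:h, 9:k
completions by unplaced set U, small U first (add the entries for U minus each lowest piece of U):
  |U|=1: {8}:1  {9}:1  {10}:1
  |U|=2: {4,8}:1  {7,10}:1  {8,9}:2  {8,10}:2  {9,10}:2
  |U|=3: {2,4,8}:1  {4,8,9}:3  {4,8,10}:3  {6,7,10}:1  {7,8,10}:3  {7,9,10}:3  {8,9,10}:6
  |U|=4: {2,4,8,9}:4  {2,4,8,10}:4  {4,7,8,10}:6  {4,8,9,10}:12  {5,6,7,10}:1  {6,7,8,10}:4  {6,7,9,10}:4  {7,8,9,10}:12
  |U|=5: {2,4,7,8,10}:10  {2,4,8,9,10}:20  {3,5,6,7,10}:1  {4,6,7,8,10}:10  {4,7,8,9,10}:30  {5,6,7,8,10}:5  {5,6,7,9,10}:5  {6,7,8,9,10}:20
  |U|=6: {1,3,5,6,7,10}:1  {2,4,6,7,8,10}:20  {2,4,7,8,9,10}:60  {3,5,6,7,8,10}:6  {3,5,6,7,9,10}:6  {4,5,6,7,8,10}:15  {4,6,7,8,9,10}:60  {5,6,7,8,9,10}:30
  |U|=7: {0,1,3,5,6,7,10}:1  {1,3,5,6,7,8,10}:7  {1,3,5,6,7,9,10}:7  {2,4,5,6,7,8,10}:35  {2,4,6,7,8,9,10}:140  {3,4,5,6,7,8,10}:21  {3,5,6,7,8,9,10}:42  {4,5,6,7,8,9,10}:105
  |U|=8: {0,1,3,5,6,7,8,10}:8  {0,1,3,5,6,7,9,10}:8  {1,3,4,5,6,7,8,10}:28  {1,3,5,6,7,8,9,10}:56  {2,3,4,5,6,7,8,10}:56  {2,4,5,6,7,8,9,10}:280  {3,4,5,6,7,8,9,10}:168
  |U|=9: {0,1,3,4,5,6,7,8,10}:36  {0,1,3,5,6,7,8,9,10}:72  {1,2,3,4,5,6,7,8,10}:84  {1,3,4,5,6,7,8,9,10}:252  {2,3,4,5,6,7,8,9,10}:504
  start at 0(m): 840
  start at 2(h): 360
  start at 9(k): 120
sum over floor = 1320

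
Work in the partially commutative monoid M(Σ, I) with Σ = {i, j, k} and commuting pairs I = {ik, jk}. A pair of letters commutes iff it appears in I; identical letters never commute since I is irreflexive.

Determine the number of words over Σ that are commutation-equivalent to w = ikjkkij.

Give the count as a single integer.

piece 0:i — minimal
piece 1:k — minimal
piece 2:j rests on {0:i}
piece 3:k rests on {1:k}
piece 4:k rests on {3:k}
piece 5:i rests on {2:j}
piece 6:j rests on {5:i}
minimal pieces: {0:i, 1:k}
ways to finish when only these pieces remain (= sum over removing one remaining piece with nothing left below it):
  1 left: {4}→1  {6}→1
  2 left: {3,4}→1  {4,6}→2  {5,6}→1
  3 left: {1,3,4}→1  {2,5,6}→1  {3,4,6}→3  {4,5,6}→3
  4 left: {0,2,5,6}→1  {1,3,4,6}→4  {2,4,5,6}→4  {3,4,5,6}→6
  5 left: {0,2,4,5,6}→5  {1,3,4,5,6}→10  {2,3,4,5,6}→10
  placing 0:i first → 20 extensions
  placing 1:k first → 15 extensions
total linear extensions = 35

35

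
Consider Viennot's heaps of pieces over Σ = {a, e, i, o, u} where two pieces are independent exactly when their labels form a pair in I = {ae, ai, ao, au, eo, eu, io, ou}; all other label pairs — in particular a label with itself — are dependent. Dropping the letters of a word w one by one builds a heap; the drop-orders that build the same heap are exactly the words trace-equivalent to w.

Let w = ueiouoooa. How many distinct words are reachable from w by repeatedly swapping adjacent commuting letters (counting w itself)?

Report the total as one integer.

1260

#0=u has no predecessor
#1=e has no predecessor
#2=i depends on [0:u, 1:e]
#3=o has no predecessor
#4=u depends on [2:i]
#5=o depends on [3:o]
#6=o depends on [5:o]
#7=o depends on [6:o]
#8=a has no predecessor
sources: [0:u, 1:e, 3:o, 8:a]
N(rest) = Σ N(rest − s) over sources s of rest; N(one piece) = 1:
  size 1 → [4]=1  [7]=1  [8]=1
  size 2 → [2,4]=1  [4,7]=2  [4,8]=2  [6,7]=1  [7,8]=2
  size 3 → [0,2,4]=1  [1,2,4]=1  [2,4,7]=3  [2,4,8]=3  [4,6,7]=3  [4,7,8]=6  [5,6,7]=1  [6,7,8]=3
  size 4 → [0,1,2,4]=2  [0,2,4,7]=4  [0,2,4,8]=4  [1,2,4,7]=4  [1,2,4,8]=4  [2,4,6,7]=6  [2,4,7,8]=12  [3,5,6,7]=1  [4,5,6,7]=4  [4,6,7,8]=12  [5,6,7,8]=4
  size 5 → [0,1,2,4,7]=10  [0,1,2,4,8]=10  [0,2,4,6,7]=10  [0,2,4,7,8]=20  [1,2,4,6,7]=10  [1,2,4,7,8]=20  [2,4,5,6,7]=10  [2,4,6,7,8]=30  [3,4,5,6,7]=5  [3,5,6,7,8]=5  [4,5,6,7,8]=20
  size 6 → [0,1,2,4,6,7]=30  [0,1,2,4,7,8]=60  [0,2,4,5,6,7]=20  [0,2,4,6,7,8]=60  [1,2,4,5,6,7]=20  [1,2,4,6,7,8]=60  [2,3,4,5,6,7]=15  [2,4,5,6,7,8]=60  [3,4,5,6,7,8]=30
  size 7 → [0,1,2,4,5,6,7]=70  [0,1,2,4,6,7,8]=210  [0,2,3,4,5,6,7]=35  [0,2,4,5,6,7,8]=140  [1,2,3,4,5,6,7]=35  [1,2,4,5,6,7,8]=140  [2,3,4,5,6,7,8]=105
  first=0(u) contributes 280
  first=1(e) contributes 280
  first=3(o) contributes 560
  first=8(a) contributes 140
|[w]| = 1260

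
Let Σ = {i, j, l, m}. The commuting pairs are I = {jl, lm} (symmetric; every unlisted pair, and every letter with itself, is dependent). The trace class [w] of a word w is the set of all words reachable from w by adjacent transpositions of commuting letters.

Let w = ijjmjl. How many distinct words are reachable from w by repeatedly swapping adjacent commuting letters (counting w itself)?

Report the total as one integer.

5

piece 0:i — minimal
piece 1:j rests on {0:i}
piece 2:j rests on {1:j}
piece 3:m rests on {2:j}
piece 4:j rests on {3:m}
piece 5:l rests on {0:i}
minimal pieces: {0:i}
ways to finish when only these pieces remain (= sum over removing one remaining piece with nothing left below it):
  1 left: {4}→1  {5}→1
  2 left: {3,4}→1  {4,5}→2
  3 left: {2,3,4}→1  {3,4,5}→3
  4 left: {1,2,3,4}→1  {2,3,4,5}→4
  placing 0:i first → 5 extensions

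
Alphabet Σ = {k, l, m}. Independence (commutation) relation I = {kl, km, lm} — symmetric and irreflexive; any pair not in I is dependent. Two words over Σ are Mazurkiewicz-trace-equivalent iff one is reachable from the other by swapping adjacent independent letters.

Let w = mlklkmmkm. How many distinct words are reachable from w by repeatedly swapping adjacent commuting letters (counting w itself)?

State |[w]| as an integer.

piece 0:m — minimal
piece 1:l — minimal
piece 2:k — minimal
piece 3:l rests on {1:l}
piece 4:k rests on {2:k}
piece 5:m rests on {0:m}
piece 6:m rests on {5:m}
piece 7:k rests on {4:k}
piece 8:m rests on {6:m}
minimal pieces: {0:m, 1:l, 2:k}
ways to finish when only these pieces remain (= sum over removing one remaining piece with nothing left below it):
  1 left: {3}→1  {7}→1  {8}→1
  2 left: {1,3}→1  {3,7}→2  {3,8}→2  {4,7}→1  {6,8}→1  {7,8}→2
  3 left: {1,3,7}→3  {1,3,8}→3  {2,4,7}→1  {3,4,7}→3  {3,6,8}→3  {3,7,8}→6  {4,7,8}→3  {5,6,8}→1  {6,7,8}→3
  4 left: {0,5,6,8}→1  {1,3,4,7}→6  {1,3,6,8}→6  {1,3,7,8}→12  {2,3,4,7}→4  {2,4,7,8}→4  {3,4,7,8}→12  {3,5,6,8}→4  {3,6,7,8}→12  {4,6,7,8}→6  {5,6,7,8}→4
  5 left: {0,3,5,6,8}→5  {0,5,6,7,8}→5  {1,2,3,4,7}→10  {1,3,4,7,8}→30  {1,3,5,6,8}→10  {1,3,6,7,8}→30  {2,3,4,7,8}→20  {2,4,6,7,8}→10  {3,4,6,7,8}→30  {3,5,6,7,8}→20  {4,5,6,7,8}→10
  6 left: {0,1,3,5,6,8}→15  {0,3,5,6,7,8}→30  {0,4,5,6,7,8}→15  {1,2,3,4,7,8}→60  {1,3,4,6,7,8}→90  {1,3,5,6,7,8}→60  {2,3,4,6,7,8}→60  {2,4,5,6,7,8}→20  {3,4,5,6,7,8}→60
  7 left: {0,1,3,5,6,7,8}→105  {0,2,4,5,6,7,8}→35  {0,3,4,5,6,7,8}→105  {1,2,3,4,6,7,8}→210  {1,3,4,5,6,7,8}→210  {2,3,4,5,6,7,8}→140
  placing 0:m first → 560 extensions
  placing 1:l first → 280 extensions
  placing 2:k first → 420 extensions
total linear extensions = 1260

1260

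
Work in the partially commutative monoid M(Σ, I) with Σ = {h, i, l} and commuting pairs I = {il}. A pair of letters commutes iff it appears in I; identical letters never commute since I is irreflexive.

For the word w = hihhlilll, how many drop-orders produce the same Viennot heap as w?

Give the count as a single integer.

drop 0:h onto floor
drop 1:i onto {0:h}
drop 2:h onto {1:i}
drop 3:h onto {2:h}
drop 4:l onto {3:h}
drop 5:i onto {3:h}
drop 6:l onto {4:l}
drop 7:l onto {6:l}
drop 8:l onto {7:l}
ground layer = {0:h}
drop-orders for the pieces not yet dropped (sum over which currently-grounded one goes next):
  1 to go: {5} 1  {8} 1
  2 to go: {5,8} 2  {7,8} 1
  3 to go: {5,7,8} 3  {6,7,8} 1
  4 to go: {4,6,7,8} 1  {5,6,7,8} 4
  5 to go: {4,5,6,7,8} 5
  6 to go: {3,4,5,6,7,8} 5
  7 to go: {2,3,4,5,6,7,8} 5
  if 0:h drops first: 5 orders

5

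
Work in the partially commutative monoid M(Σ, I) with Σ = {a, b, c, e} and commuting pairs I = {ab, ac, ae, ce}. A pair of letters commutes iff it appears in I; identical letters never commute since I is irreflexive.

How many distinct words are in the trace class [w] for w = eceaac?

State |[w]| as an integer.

90

#0=e has no predecessor
#1=c has no predecessor
#2=e depends on [0:e]
#3=a has no predecessor
#4=a depends on [3:a]
#5=c depends on [1:c]
sources: [0:e, 1:c, 3:a]
N(rest) = Σ N(rest − s) over sources s of rest; N(one piece) = 1:
  size 1 → [2]=1  [4]=1  [5]=1
  size 2 → [0,2]=1  [1,5]=1  [2,4]=2  [2,5]=2  [3,4]=1  [4,5]=2
  size 3 → [0,2,4]=3  [0,2,5]=3  [1,2,5]=3  [1,4,5]=3  [2,3,4]=3  [2,4,5]=6  [3,4,5]=3
  size 4 → [0,1,2,5]=6  [0,2,3,4]=6  [0,2,4,5]=12  [1,2,4,5]=12  [1,3,4,5]=6  [2,3,4,5]=12
  first=0(e) contributes 30
  first=1(c) contributes 30
  first=3(a) contributes 30
|[w]| = 90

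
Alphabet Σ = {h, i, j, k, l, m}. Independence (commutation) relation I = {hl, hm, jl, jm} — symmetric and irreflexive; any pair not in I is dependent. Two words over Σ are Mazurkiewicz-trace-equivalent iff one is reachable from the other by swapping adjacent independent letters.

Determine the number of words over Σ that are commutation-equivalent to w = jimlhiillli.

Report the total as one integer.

0(j) covers ∅
1(i) covers 0:j
2(m) covers 1:i
3(l) covers 2:m
4(h) covers 1:i
5(i) covers 3:l, 4:h
6(i) covers 5:i
7(l) covers 6:i
8(l) covers 7:l
9(l) covers 8:l
10(i) covers 9:l
floor of heap: 0:j
completions by unplaced set U, small U first (add the entries for U minus each lowest piece of U):
  |U|=1: {10}:1
  |U|=2: {9,10}:1
  |U|=3: {8,9,10}:1
  |U|=4: {7,8,9,10}:1
  |U|=5: {6,7,8,9,10}:1
  |U|=6: {5,6,7,8,9,10}:1
  |U|=7: {3,5,6,7,8,9,10}:1  {4,5,6,7,8,9,10}:1
  |U|=8: {2,3,5,6,7,8,9,10}:1  {3,4,5,6,7,8,9,10}:2
  |U|=9: {2,3,4,5,6,7,8,9,10}:3
  start at 0(j): 3

3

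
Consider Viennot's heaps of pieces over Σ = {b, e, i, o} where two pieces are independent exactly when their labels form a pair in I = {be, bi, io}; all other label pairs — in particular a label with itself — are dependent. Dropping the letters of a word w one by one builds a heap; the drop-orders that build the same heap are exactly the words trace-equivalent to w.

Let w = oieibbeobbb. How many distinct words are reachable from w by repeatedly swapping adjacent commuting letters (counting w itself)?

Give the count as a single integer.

25

drop 0:o onto floor
drop 1:i onto floor
drop 2:e onto {0:o, 1:i}
drop 3:i onto {2:e}
drop 4:b onto {0:o}
drop 5:b onto {4:b}
drop 6:e onto {3:i}
drop 7:o onto {5:b, 6:e}
drop 8:b onto {7:o}
drop 9:b onto {8:b}
drop 10:b onto {9:b}
ground layer = {0:o, 1:i}
drop-orders for the pieces not yet dropped (sum over which currently-grounded one goes next):
  1 to go: {10} 1
  2 to go: {9,10} 1
  3 to go: {8,9,10} 1
  4 to go: {7,8,9,10} 1
  5 to go: {5,7,8,9,10} 1  {6,7,8,9,10} 1
  6 to go: {3,6,7,8,9,10} 1  {4,5,7,8,9,10} 1  {5,6,7,8,9,10} 2
  7 to go: {2,3,6,7,8,9,10} 1  {3,5,6,7,8,9,10} 3  {4,5,6,7,8,9,10} 3
  8 to go: {1,2,3,6,7,8,9,10} 1  {2,3,5,6,7,8,9,10} 4  {3,4,5,6,7,8,9,10} 6
  9 to go: {1,2,3,5,6,7,8,9,10} 5  {2,3,4,5,6,7,8,9,10} 10
  if 0:o drops first: 15 orders
  if 1:i drops first: 10 orders
heap linearizations: 25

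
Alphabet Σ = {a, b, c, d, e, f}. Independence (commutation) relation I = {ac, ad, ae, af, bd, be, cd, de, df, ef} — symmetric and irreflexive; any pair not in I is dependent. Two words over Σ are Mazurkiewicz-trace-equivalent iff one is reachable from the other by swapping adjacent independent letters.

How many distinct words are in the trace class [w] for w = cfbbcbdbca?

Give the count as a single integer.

piece 0:c — minimal
piece 1:f rests on {0:c}
piece 2:b rests on {1:f}
piece 3:b rests on {2:b}
piece 4:c rests on {3:b}
piece 5:b rests on {4:c}
piece 6:d — minimal
piece 7:b rests on {5:b}
piece 8:c rests on {7:b}
piece 9:a rests on {7:b}
minimal pieces: {0:c, 6:d}
ways to finish when only these pieces remain (= sum over removing one remaining piece with nothing left below it):
  1 left: {6}→1  {8}→1  {9}→1
  2 left: {6,8}→2  {6,9}→2  {8,9}→2
  3 left: {6,8,9}→6  {7,8,9}→2
  4 left: {5,7,8,9}→2  {6,7,8,9}→8
  5 left: {4,5,7,8,9}→2  {5,6,7,8,9}→10
  6 left: {3,4,5,7,8,9}→2  {4,5,6,7,8,9}→12
  7 left: {2,3,4,5,7,8,9}→2  {3,4,5,6,7,8,9}→14
  8 left: {1,2,3,4,5,7,8,9}→2  {2,3,4,5,6,7,8,9}→16
  placing 0:c first → 18 extensions
  placing 6:d first → 2 extensions
total linear extensions = 20

20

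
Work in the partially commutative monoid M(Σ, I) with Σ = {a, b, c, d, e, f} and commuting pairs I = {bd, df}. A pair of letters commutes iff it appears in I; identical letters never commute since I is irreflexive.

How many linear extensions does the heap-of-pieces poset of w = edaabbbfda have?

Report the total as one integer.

drop 0:e onto floor
drop 1:d onto {0:e}
drop 2:a onto {1:d}
drop 3:a onto {2:a}
drop 4:b onto {3:a}
drop 5:b onto {4:b}
drop 6:b onto {5:b}
drop 7:f onto {6:b}
drop 8:d onto {3:a}
drop 9:a onto {7:f, 8:d}
ground layer = {0:e}
drop-orders for the pieces not yet dropped (sum over which currently-grounded one goes next):
  1 to go: {9} 1
  2 to go: {7,9} 1  {8,9} 1
  3 to go: {6,7,9} 1  {7,8,9} 2
  4 to go: {5,6,7,9} 1  {6,7,8,9} 3
  5 to go: {4,5,6,7,9} 1  {5,6,7,8,9} 4
  6 to go: {4,5,6,7,8,9} 5
  7 to go: {3,4,5,6,7,8,9} 5
  8 to go: {2,3,4,5,6,7,8,9} 5
  if 0:e drops first: 5 orders

5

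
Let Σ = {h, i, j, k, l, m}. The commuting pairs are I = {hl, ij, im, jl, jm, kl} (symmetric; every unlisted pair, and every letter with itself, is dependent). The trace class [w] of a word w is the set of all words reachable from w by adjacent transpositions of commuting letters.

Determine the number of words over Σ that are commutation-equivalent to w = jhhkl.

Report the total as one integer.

5

drop 0:j onto floor
drop 1:h onto {0:j}
drop 2:h onto {1:h}
drop 3:k onto {2:h}
drop 4:l onto floor
ground layer = {0:j, 4:l}
drop-orders for the pieces not yet dropped (sum over which currently-grounded one goes next):
  1 to go: {3} 1  {4} 1
  2 to go: {2,3} 1  {3,4} 2
  3 to go: {1,2,3} 1  {2,3,4} 3
  if 0:j drops first: 4 orders
  if 4:l drops first: 1 orders
heap linearizations: 5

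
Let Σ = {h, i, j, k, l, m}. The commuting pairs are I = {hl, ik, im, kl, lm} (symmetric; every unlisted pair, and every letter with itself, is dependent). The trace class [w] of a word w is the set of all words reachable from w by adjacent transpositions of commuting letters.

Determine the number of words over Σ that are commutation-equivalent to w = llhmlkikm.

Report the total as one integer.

125

drop 0:l onto floor
drop 1:l onto {0:l}
drop 2:h onto floor
drop 3:m onto {2:h}
drop 4:l onto {1:l}
drop 5:k onto {3:m}
drop 6:i onto {2:h, 4:l}
drop 7:k onto {5:k}
drop 8:m onto {7:k}
ground layer = {0:l, 2:h}
drop-orders for the pieces not yet dropped (sum over which currently-grounded one goes next):
  1 to go: {6} 1  {8} 1
  2 to go: {4,6} 1  {6,8} 2  {7,8} 1
  3 to go: {1,4,6} 1  {4,6,8} 3  {5,7,8} 1  {6,7,8} 3
  4 to go: {0,1,4,6} 1  {1,4,6,8} 4  {3,5,7,8} 1  {4,6,7,8} 6  {5,6,7,8} 4
  5 to go: {0,1,4,6,8} 5  {1,4,6,7,8} 10  {3,5,6,7,8} 5  {4,5,6,7,8} 10
  6 to go: {0,1,4,6,7,8} 15  {1,4,5,6,7,8} 20  {2,3,5,6,7,8} 5  {3,4,5,6,7,8} 15
  7 to go: {0,1,4,5,6,7,8} 35  {1,3,4,5,6,7,8} 35  {2,3,4,5,6,7,8} 20
  if 0:l drops first: 55 orders
  if 2:h drops first: 70 orders
heap linearizations: 125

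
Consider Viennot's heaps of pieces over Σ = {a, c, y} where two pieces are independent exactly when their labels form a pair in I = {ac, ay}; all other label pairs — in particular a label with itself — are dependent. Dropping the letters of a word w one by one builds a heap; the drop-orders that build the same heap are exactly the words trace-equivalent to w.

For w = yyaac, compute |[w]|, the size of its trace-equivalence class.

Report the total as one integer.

0(y) covers ∅
1(y) covers 0:y
2(a) covers ∅
3(a) covers 2:a
4(c) covers 1:y
floor of heap: 0:y, 2:a
completions by unplaced set U, small U first (add the entries for U minus each lowest piece of U):
  |U|=1: {3}:1  {4}:1
  |U|=2: {1,4}:1  {2,3}:1  {3,4}:2
  |U|=3: {0,1,4}:1  {1,3,4}:3  {2,3,4}:3
  start at 0(y): 6
  start at 2(a): 4
sum over floor = 10

10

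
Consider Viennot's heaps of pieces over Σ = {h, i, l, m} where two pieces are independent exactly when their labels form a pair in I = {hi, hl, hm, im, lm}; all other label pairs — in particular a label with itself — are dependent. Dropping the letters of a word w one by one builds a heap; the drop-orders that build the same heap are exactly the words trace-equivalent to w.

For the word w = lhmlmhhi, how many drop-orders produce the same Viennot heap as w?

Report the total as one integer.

0(l) covers ∅
1(h) covers ∅
2(m) covers ∅
3(l) covers 0:l
4(m) covers 2:m
5(h) covers 1:h
6(h) covers 5:h
7(i) covers 3:l
floor of heap: 0:l, 1:h, 2:m
completions by unplaced set U, small U first (add the entries for U minus each lowest piece of U):
  |U|=1: {4}:1  {6}:1  {7}:1
  |U|=2: {2,4}:1  {3,7}:1  {4,6}:2  {4,7}:2  {5,6}:1  {6,7}:2
  |U|=3: {0,3,7}:1  {1,5,6}:1  {2,4,6}:3  {2,4,7}:3  {3,4,7}:3  {3,6,7}:3  {4,5,6}:3  {4,6,7}:6  {5,6,7}:3
  |U|=4: {0,3,4,7}:4  {0,3,6,7}:4  {1,4,5,6}:4  {1,5,6,7}:4  {2,3,4,7}:6  {2,4,5,6}:6  {2,4,6,7}:12  {3,4,6,7}:12  {3,5,6,7}:6  {4,5,6,7}:12
  |U|=5: {0,2,3,4,7}:10  {0,3,4,6,7}:20  {0,3,5,6,7}:10  {1,2,4,5,6}:10  {1,3,5,6,7}:10  {1,4,5,6,7}:20  {2,3,4,6,7}:30  {2,4,5,6,7}:30  {3,4,5,6,7}:30
  |U|=6: {0,1,3,5,6,7}:20  {0,2,3,4,6,7}:60  {0,3,4,5,6,7}:60  {1,2,4,5,6,7}:60  {1,3,4,5,6,7}:60  {2,3,4,5,6,7}:90
  start at 0(l): 210
  start at 1(h): 210
  start at 2(m): 140
sum over floor = 560

560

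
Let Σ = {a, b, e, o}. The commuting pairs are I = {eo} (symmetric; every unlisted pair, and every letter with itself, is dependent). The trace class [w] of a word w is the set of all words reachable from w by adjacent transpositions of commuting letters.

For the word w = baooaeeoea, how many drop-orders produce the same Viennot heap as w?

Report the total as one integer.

piece 0:b — minimal
piece 1:a rests on {0:b}
piece 2:o rests on {1:a}
piece 3:o rests on {2:o}
piece 4:a rests on {3:o}
piece 5:e rests on {4:a}
piece 6:e rests on {5:e}
piece 7:o rests on {4:a}
piece 8:e rests on {6:e}
piece 9:a rests on {7:o, 8:e}
minimal pieces: {0:b}
ways to finish when only these pieces remain (= sum over removing one remaining piece with nothing left below it):
  1 left: {9}→1
  2 left: {7,9}→1  {8,9}→1
  3 left: {6,8,9}→1  {7,8,9}→2
  4 left: {5,6,8,9}→1  {6,7,8,9}→3
  5 left: {5,6,7,8,9}→4
  6 left: {4,5,6,7,8,9}→4
  7 left: {3,4,5,6,7,8,9}→4
  8 left: {2,3,4,5,6,7,8,9}→4
  placing 0:b first → 4 extensions

4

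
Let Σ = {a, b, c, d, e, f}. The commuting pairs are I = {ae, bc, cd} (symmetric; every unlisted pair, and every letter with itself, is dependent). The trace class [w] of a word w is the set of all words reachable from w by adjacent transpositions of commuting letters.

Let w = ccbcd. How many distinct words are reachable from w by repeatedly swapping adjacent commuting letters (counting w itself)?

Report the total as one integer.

10

drop 0:c onto floor
drop 1:c onto {0:c}
drop 2:b onto floor
drop 3:c onto {1:c}
drop 4:d onto {2:b}
ground layer = {0:c, 2:b}
drop-orders for the pieces not yet dropped (sum over which currently-grounded one goes next):
  1 to go: {3} 1  {4} 1
  2 to go: {1,3} 1  {2,4} 1  {3,4} 2
  3 to go: {0,1,3} 1  {1,3,4} 3  {2,3,4} 3
  if 0:c drops first: 6 orders
  if 2:b drops first: 4 orders
heap linearizations: 10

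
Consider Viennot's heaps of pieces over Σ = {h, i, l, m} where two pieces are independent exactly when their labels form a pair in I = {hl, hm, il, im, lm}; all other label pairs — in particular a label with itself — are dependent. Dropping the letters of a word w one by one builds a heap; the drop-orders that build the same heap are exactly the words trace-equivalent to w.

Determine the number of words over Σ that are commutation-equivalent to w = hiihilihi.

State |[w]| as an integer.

piece 0:h — minimal
piece 1:i rests on {0:h}
piece 2:i rests on {1:i}
piece 3:h rests on {2:i}
piece 4:i rests on {3:h}
piece 5:l — minimal
piece 6:i rests on {4:i}
piece 7:h rests on {6:i}
piece 8:i rests on {7:h}
minimal pieces: {0:h, 5:l}
ways to finish when only these pieces remain (= sum over removing one remaining piece with nothing left below it):
  1 left: {5}→1  {8}→1
  2 left: {5,8}→2  {7,8}→1
  3 left: {5,7,8}→3  {6,7,8}→1
  4 left: {4,6,7,8}→1  {5,6,7,8}→4
  5 left: {3,4,6,7,8}→1  {4,5,6,7,8}→5
  6 left: {2,3,4,6,7,8}→1  {3,4,5,6,7,8}→6
  7 left: {1,2,3,4,6,7,8}→1  {2,3,4,5,6,7,8}→7
  placing 0:h first → 8 extensions
  placing 5:l first → 1 extensions
total linear extensions = 9

9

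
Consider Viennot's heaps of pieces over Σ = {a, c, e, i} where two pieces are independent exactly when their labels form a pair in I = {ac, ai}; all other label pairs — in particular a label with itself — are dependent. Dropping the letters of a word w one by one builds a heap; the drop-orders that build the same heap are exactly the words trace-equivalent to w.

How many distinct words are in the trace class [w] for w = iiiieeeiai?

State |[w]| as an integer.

3

#0=i has no predecessor
#1=i depends on [0:i]
#2=i depends on [1:i]
#3=i depends on [2:i]
#4=e depends on [3:i]
#5=e depends on [4:e]
#6=e depends on [5:e]
#7=i depends on [6:e]
#8=a depends on [6:e]
#9=i depends on [7:i]
sources: [0:i]
N(rest) = Σ N(rest − s) over sources s of rest; N(one piece) = 1:
  size 1 → [8]=1  [9]=1
  size 2 → [7,9]=1  [8,9]=2
  size 3 → [7,8,9]=3
  size 4 → [6,7,8,9]=3
  size 5 → [5,6,7,8,9]=3
  size 6 → [4,5,6,7,8,9]=3
  size 7 → [3,4,5,6,7,8,9]=3
  size 8 → [2,3,4,5,6,7,8,9]=3
  first=0(i) contributes 3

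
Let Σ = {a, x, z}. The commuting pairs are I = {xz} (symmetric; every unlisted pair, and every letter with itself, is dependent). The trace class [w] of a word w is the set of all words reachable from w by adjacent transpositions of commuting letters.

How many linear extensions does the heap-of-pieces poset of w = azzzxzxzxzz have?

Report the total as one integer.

drop 0:a onto floor
drop 1:z onto {0:a}
drop 2:z onto {1:z}
drop 3:z onto {2:z}
drop 4:x onto {0:a}
drop 5:z onto {3:z}
drop 6:x onto {4:x}
drop 7:z onto {5:z}
drop 8:x onto {6:x}
drop 9:z onto {7:z}
drop 10:z onto {9:z}
ground layer = {0:a}
drop-orders for the pieces not yet dropped (sum over which currently-grounded one goes next):
  1 to go: {8} 1  {10} 1
  2 to go: {6,8} 1  {8,10} 2  {9,10} 1
  3 to go: {4,6,8} 1  {6,8,10} 3  {7,9,10} 1  {8,9,10} 3
  4 to go: {4,6,8,10} 4  {5,7,9,10} 1  {6,8,9,10} 6  {7,8,9,10} 4
  5 to go: {3,5,7,9,10} 1  {4,6,8,9,10} 10  {5,7,8,9,10} 5  {6,7,8,9,10} 10
  6 to go: {2,3,5,7,9,10} 1  {3,5,7,8,9,10} 6  {4,6,7,8,9,10} 20  {5,6,7,8,9,10} 15
  7 to go: {1,2,3,5,7,9,10} 1  {2,3,5,7,8,9,10} 7  {3,5,6,7,8,9,10} 21  {4,5,6,7,8,9,10} 35
  8 to go: {1,2,3,5,7,8,9,10} 8  {2,3,5,6,7,8,9,10} 28  {3,4,5,6,7,8,9,10} 56
  9 to go: {1,2,3,5,6,7,8,9,10} 36  {2,3,4,5,6,7,8,9,10} 84
  if 0:a drops first: 120 orders

120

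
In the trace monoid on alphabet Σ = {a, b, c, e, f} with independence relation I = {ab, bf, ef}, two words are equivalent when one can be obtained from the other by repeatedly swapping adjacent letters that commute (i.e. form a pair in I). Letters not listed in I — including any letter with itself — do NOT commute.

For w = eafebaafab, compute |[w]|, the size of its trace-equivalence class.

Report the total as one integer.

36

0(e) covers ∅
1(a) covers 0:e
2(f) covers 1:a
3(e) covers 1:a
4(b) covers 3:e
5(a) covers 2:f, 3:e
6(a) covers 5:a
7(f) covers 6:a
8(a) covers 7:f
9(b) covers 4:b
floor of heap: 0:e
completions by unplaced set U, small U first (add the entries for U minus each lowest piece of U):
  |U|=1: {8}:1  {9}:1
  |U|=2: {4,9}:1  {7,8}:1  {8,9}:2
  |U|=3: {4,8,9}:3  {6,7,8}:1  {7,8,9}:3
  |U|=4: {4,7,8,9}:6  {5,6,7,8}:1  {6,7,8,9}:4
  |U|=5: {2,5,6,7,8}:1  {4,6,7,8,9}:10  {5,6,7,8,9}:5
  |U|=6: {2,5,6,7,8,9}:6  {4,5,6,7,8,9}:15
  |U|=7: {2,4,5,6,7,8,9}:21  {3,4,5,6,7,8,9}:15
  |U|=8: {2,3,4,5,6,7,8,9}:36
  start at 0(e): 36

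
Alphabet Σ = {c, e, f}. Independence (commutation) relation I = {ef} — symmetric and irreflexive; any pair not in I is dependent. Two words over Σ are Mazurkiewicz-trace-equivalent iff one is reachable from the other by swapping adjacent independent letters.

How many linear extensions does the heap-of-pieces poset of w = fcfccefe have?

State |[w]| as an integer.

3

#0=f has no predecessor
#1=c depends on [0:f]
#2=f depends on [1:c]
#3=c depends on [2:f]
#4=c depends on [3:c]
#5=e depends on [4:c]
#6=f depends on [4:c]
#7=e depends on [5:e]
sources: [0:f]
N(rest) = Σ N(rest − s) over sources s of rest; N(one piece) = 1:
  size 1 → [6]=1  [7]=1
  size 2 → [5,7]=1  [6,7]=2
  size 3 → [5,6,7]=3
  size 4 → [4,5,6,7]=3
  size 5 → [3,4,5,6,7]=3
  size 6 → [2,3,4,5,6,7]=3
  first=0(f) contributes 3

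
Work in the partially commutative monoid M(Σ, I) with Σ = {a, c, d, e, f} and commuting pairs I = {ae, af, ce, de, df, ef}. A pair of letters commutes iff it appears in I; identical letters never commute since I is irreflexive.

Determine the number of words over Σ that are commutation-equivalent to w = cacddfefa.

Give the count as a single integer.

#0=c has no predecessor
#1=a depends on [0:c]
#2=c depends on [1:a]
#3=d depends on [2:c]
#4=d depends on [3:d]
#5=f depends on [2:c]
#6=e has no predecessor
#7=f depends on [5:f]
#8=a depends on [4:d]
sources: [0:c, 6:e]
N(rest) = Σ N(rest − s) over sources s of rest; N(one piece) = 1:
  size 1 → [6]=1  [7]=1  [8]=1
  size 2 → [4,8]=1  [5,7]=1  [6,7]=2  [6,8]=2  [7,8]=2
  size 3 → [3,4,8]=1  [4,6,8]=3  [4,7,8]=3  [5,6,7]=3  [5,7,8]=3  [6,7,8]=6
  size 4 → [3,4,6,8]=4  [3,4,7,8]=4  [4,5,7,8]=6  [4,6,7,8]=12  [5,6,7,8]=12
  size 5 → [3,4,5,7,8]=10  [3,4,6,7,8]=20  [4,5,6,7,8]=30
  size 6 → [2,3,4,5,7,8]=10  [3,4,5,6,7,8]=60
  size 7 → [1,2,3,4,5,7,8]=10  [2,3,4,5,6,7,8]=70
  first=0(c) contributes 80
  first=6(e) contributes 10
|[w]| = 90

90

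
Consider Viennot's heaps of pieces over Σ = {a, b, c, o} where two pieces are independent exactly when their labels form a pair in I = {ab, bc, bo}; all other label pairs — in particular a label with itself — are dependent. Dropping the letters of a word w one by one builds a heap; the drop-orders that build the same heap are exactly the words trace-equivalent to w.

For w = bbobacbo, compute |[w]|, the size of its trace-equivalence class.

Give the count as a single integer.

0(b) covers ∅
1(b) covers 0:b
2(o) covers ∅
3(b) covers 1:b
4(a) covers 2:o
5(c) covers 4:a
6(b) covers 3:b
7(o) covers 5:c
floor of heap: 0:b, 2:o
completions by unplaced set U, small U first (add the entries for U minus each lowest piece of U):
  |U|=1: {6}:1  {7}:1
  |U|=2: {3,6}:1  {5,7}:1  {6,7}:2
  |U|=3: {1,3,6}:1  {3,6,7}:3  {4,5,7}:1  {5,6,7}:3
  |U|=4: {0,1,3,6}:1  {1,3,6,7}:4  {2,4,5,7}:1  {3,5,6,7}:6  {4,5,6,7}:4
  |U|=5: {0,1,3,6,7}:5  {1,3,5,6,7}:10  {2,4,5,6,7}:5  {3,4,5,6,7}:10
  |U|=6: {0,1,3,5,6,7}:15  {1,3,4,5,6,7}:20  {2,3,4,5,6,7}:15
  start at 0(b): 35
  start at 2(o): 35
sum over floor = 70

70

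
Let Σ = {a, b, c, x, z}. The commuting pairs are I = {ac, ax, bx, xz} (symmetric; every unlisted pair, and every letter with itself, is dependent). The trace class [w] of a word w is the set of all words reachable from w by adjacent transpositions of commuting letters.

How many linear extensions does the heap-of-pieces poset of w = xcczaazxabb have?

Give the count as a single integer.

drop 0:x onto floor
drop 1:c onto {0:x}
drop 2:c onto {1:c}
drop 3:z onto {2:c}
drop 4:a onto {3:z}
drop 5:a onto {4:a}
drop 6:z onto {5:a}
drop 7:x onto {2:c}
drop 8:a onto {6:z}
drop 9:b onto {8:a}
drop 10:b onto {9:b}
ground layer = {0:x}
drop-orders for the pieces not yet dropped (sum over which currently-grounded one goes next):
  1 to go: {7} 1  {10} 1
  2 to go: {7,10} 2  {9,10} 1
  3 to go: {7,9,10} 3  {8,9,10} 1
  4 to go: {6,8,9,10} 1  {7,8,9,10} 4
  5 to go: {5,6,8,9,10} 1  {6,7,8,9,10} 5
  6 to go: {4,5,6,8,9,10} 1  {5,6,7,8,9,10} 6
  7 to go: {3,4,5,6,8,9,10} 1  {4,5,6,7,8,9,10} 7
  8 to go: {3,4,5,6,7,8,9,10} 8
  9 to go: {2,3,4,5,6,7,8,9,10} 8
  if 0:x drops first: 8 orders

8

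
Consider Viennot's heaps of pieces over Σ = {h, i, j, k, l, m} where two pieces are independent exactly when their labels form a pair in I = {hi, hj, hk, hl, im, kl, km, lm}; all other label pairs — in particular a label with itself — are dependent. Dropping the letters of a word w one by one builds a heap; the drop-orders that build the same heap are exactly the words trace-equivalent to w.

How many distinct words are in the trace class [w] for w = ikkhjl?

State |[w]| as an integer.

piece 0:i — minimal
piece 1:k rests on {0:i}
piece 2:k rests on {1:k}
piece 3:h — minimal
piece 4:j rests on {2:k}
piece 5:l rests on {4:j}
minimal pieces: {0:i, 3:h}
ways to finish when only these pieces remain (= sum over removing one remaining piece with nothing left below it):
  1 left: {3}→1  {5}→1
  2 left: {3,5}→2  {4,5}→1
  3 left: {2,4,5}→1  {3,4,5}→3
  4 left: {1,2,4,5}→1  {2,3,4,5}→4
  placing 0:i first → 5 extensions
  placing 3:h first → 1 extensions
total linear extensions = 6

6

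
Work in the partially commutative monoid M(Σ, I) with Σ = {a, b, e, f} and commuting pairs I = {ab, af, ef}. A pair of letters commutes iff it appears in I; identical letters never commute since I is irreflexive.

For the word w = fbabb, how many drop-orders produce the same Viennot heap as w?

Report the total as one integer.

5

0(f) covers ∅
1(b) covers 0:f
2(a) covers ∅
3(b) covers 1:b
4(b) covers 3:b
floor of heap: 0:f, 2:a
completions by unplaced set U, small U first (add the entries for U minus each lowest piece of U):
  |U|=1: {2}:1  {4}:1
  |U|=2: {2,4}:2  {3,4}:1
  |U|=3: {1,3,4}:1  {2,3,4}:3
  start at 0(f): 4
  start at 2(a): 1
sum over floor = 5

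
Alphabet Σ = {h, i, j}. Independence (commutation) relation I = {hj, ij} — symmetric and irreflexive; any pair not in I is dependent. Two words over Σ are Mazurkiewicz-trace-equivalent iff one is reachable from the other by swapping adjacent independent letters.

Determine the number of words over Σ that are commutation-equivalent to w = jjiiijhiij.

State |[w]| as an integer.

piece 0:j — minimal
piece 1:j rests on {0:j}
piece 2:i — minimal
piece 3:i rests on {2:i}
piece 4:i rests on {3:i}
piece 5:j rests on {1:j}
piece 6:h rests on {4:i}
piece 7:i rests on {6:h}
piece 8:i rests on {7:i}
piece 9:j rests on {5:j}
minimal pieces: {0:j, 2:i}
ways to finish when only these pieces remain (= sum over removing one remaining piece with nothing left below it):
  1 left: {8}→1  {9}→1
  2 left: {5,9}→1  {7,8}→1  {8,9}→2
  3 left: {1,5,9}→1  {5,8,9}→3  {6,7,8}→1  {7,8,9}→3
  4 left: {0,1,5,9}→1  {1,5,8,9}→4  {4,6,7,8}→1  {5,7,8,9}→6  {6,7,8,9}→4
  5 left: {0,1,5,8,9}→5  {1,5,7,8,9}→10  {3,4,6,7,8}→1  {4,6,7,8,9}→5  {5,6,7,8,9}→10
  6 left: {0,1,5,7,8,9}→15  {1,5,6,7,8,9}→20  {2,3,4,6,7,8}→1  {3,4,6,7,8,9}→6  {4,5,6,7,8,9}→15
  7 left: {0,1,5,6,7,8,9}→35  {1,4,5,6,7,8,9}→35  {2,3,4,6,7,8,9}→7  {3,4,5,6,7,8,9}→21
  8 left: {0,1,4,5,6,7,8,9}→70  {1,3,4,5,6,7,8,9}→56  {2,3,4,5,6,7,8,9}→28
  placing 0:j first → 84 extensions
  placing 2:i first → 126 extensions
total linear extensions = 210

210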